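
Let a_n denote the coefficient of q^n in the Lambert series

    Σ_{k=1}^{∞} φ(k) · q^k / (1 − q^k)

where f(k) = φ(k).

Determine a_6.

[q^6] φ(1)=1,φ(2)=1,φ(3)=2,φ(6)=2 ⇒ 6

a_6 = 6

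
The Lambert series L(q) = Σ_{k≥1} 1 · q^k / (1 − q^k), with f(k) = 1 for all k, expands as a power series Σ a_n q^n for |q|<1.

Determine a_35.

[q^35] f(35)=1,f(7)=1,f(5)=1,f(1)=1 ⇒ 4

a_35 = 4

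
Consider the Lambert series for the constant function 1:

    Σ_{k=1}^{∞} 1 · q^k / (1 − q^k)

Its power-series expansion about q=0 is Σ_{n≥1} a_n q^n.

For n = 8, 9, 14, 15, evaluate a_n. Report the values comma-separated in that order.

4, 3, 4, 4

q^8  k|8↦f(k): 1:1 2:1 4:1 8:1  a_8=4
n=9: 1·9 3·3 9·1  f→[1+1+1]=3
n=14: 1·14 2·7 7·2 14·1  f→[1+1+1+1]=4
d|15:{15,5,3,1}  Σf=1+1+1+1=4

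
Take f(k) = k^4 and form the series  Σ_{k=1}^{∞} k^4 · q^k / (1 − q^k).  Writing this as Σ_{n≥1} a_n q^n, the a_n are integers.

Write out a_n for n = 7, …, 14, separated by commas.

2402, 4369, 6643, 10642, 14642, 22386, 28562, 40834

q^7  k|7↦f(k): 7:2401 1:1  a_7=2402
n=8: 8·1 4·2 2·4 1·8  f→[4096+256+16+1]=4369
[q^9] f(9)=6561,f(3)=81,f(1)=1 ⇒ 6643
q^10  k|10↦f(k): 10:10000 5:625 2:16 1:1  a_10=10642
q^11  k|11↦f(k): 11:14641 1:1  a_11=14642
q^12  k|12↦f(k): 1:1 2:16 3:81 4:256 6:1296 12:20736  a_12=22386
[q^13] f(1)=1,f(13)=28561 ⇒ 28562
[q^14] f(14)=38416,f(7)=2401,f(2)=16,f(1)=1 ⇒ 40834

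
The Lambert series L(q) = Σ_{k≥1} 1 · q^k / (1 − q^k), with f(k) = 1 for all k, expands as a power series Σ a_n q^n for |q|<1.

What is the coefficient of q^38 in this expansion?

a_38 = 4

[q^38] f(38)=1,f(19)=1,f(2)=1,f(1)=1 ⇒ 4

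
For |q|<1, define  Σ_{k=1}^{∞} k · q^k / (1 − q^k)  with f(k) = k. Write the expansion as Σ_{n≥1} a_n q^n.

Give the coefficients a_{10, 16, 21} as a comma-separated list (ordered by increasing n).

18, 31, 32

q^10  k|10↦f(k): 10:10 5:5 2:2 1:1  a_10=18
n=16: 16·1 8·2 4·4 2·8 1·16  f→[16+8+4+2+1]=31
[q^21] f(21)=21,f(7)=7,f(3)=3,f(1)=1 ⇒ 32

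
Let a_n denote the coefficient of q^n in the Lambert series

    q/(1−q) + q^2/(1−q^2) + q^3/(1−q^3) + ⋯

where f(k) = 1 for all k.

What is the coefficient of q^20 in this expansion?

d|20:{20,10,5,4,2,1}  Σf=1+1+1+1+1+1=6

a_20 = 6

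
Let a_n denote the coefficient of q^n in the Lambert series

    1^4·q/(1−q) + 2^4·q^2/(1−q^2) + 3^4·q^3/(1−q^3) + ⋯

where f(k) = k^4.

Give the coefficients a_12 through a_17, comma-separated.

22386, 28562, 40834, 51332, 69905, 83522

[q^12] f(1)=1,f(2)=16,f(3)=81,f(4)=256,f(6)=1296,f(12)=20736 ⇒ 22386
d|13:{1,13}  Σf=1+28561=28562
[q^14] f(14)=38416,f(7)=2401,f(2)=16,f(1)=1 ⇒ 40834
d|15:{15,5,3,1}  Σf=50625+625+81+1=51332
n=16: 1·16 2·8 4·4 8·2 16·1  f→[1+16+256+4096+65536]=69905
q^17  k|17↦f(k): 1:1 17:83521  a_17=83522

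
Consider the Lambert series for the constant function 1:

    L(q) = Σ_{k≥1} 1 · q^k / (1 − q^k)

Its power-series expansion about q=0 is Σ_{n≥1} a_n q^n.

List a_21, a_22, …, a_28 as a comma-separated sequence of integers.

4, 4, 2, 8, 3, 4, 4, 6

[q^21] f(21)=1,f(7)=1,f(3)=1,f(1)=1 ⇒ 4
[q^22] f(22)=1,f(11)=1,f(2)=1,f(1)=1 ⇒ 4
n=23: 23·1 1·23  f→[1+1]=2
[q^24] f(24)=1,f(12)=1,f(8)=1,f(6)=1,f(4)=1,f(3)=1,f(2)=1,f(1)=1 ⇒ 8
[q^25] f(1)=1,f(5)=1,f(25)=1 ⇒ 3
[q^26] f(26)=1,f(13)=1,f(2)=1,f(1)=1 ⇒ 4
[q^27] f(1)=1,f(3)=1,f(9)=1,f(27)=1 ⇒ 4
q^28  k|28↦f(k): 28:1 14:1 7:1 4:1 2:1 1:1  a_28=6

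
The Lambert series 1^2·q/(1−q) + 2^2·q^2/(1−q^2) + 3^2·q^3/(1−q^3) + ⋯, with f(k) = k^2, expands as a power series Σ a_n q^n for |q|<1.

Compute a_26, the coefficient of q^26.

a_26 = 850

[q^26] f(1)=1,f(2)=4,f(13)=169,f(26)=676 ⇒ 850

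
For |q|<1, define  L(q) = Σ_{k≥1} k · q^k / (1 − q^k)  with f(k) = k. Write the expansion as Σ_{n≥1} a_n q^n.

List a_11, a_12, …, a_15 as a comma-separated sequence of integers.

12, 28, 14, 24, 24

d|11:{1,11}  Σf=1+11=12
q^12  k|12↦f(k): 12:12 6:6 4:4 3:3 2:2 1:1  a_12=28
q^13  k|13↦f(k): 1:1 13:13  a_13=14
[q^14] f(14)=14,f(7)=7,f(2)=2,f(1)=1 ⇒ 24
d|15:{15,5,3,1}  Σf=15+5+3+1=24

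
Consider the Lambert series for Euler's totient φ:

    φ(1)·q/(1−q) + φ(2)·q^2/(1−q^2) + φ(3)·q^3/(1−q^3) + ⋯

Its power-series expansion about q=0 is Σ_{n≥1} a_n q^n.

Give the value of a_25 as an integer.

[q^25] φ(25)=20,φ(5)=4,φ(1)=1 ⇒ 25

a_25 = 25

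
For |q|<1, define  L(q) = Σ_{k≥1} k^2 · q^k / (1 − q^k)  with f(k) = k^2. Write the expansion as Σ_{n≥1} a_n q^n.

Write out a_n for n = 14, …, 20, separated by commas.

d|14:{1,2,7,14}  Σf=1+4+49+196=250
[q^15] f(15)=225,f(5)=25,f(3)=9,f(1)=1 ⇒ 260
n=16: 1·16 2·8 4·4 8·2 16·1  f→[1+4+16+64+256]=341
[q^17] f(17)=289,f(1)=1 ⇒ 290
n=18: 18·1 9·2 6·3 3·6 2·9 1·18  f→[324+81+36+9+4+1]=455
d|19:{19,1}  Σf=361+1=362
[q^20] f(20)=400,f(10)=100,f(5)=25,f(4)=16,f(2)=4,f(1)=1 ⇒ 546

250, 260, 341, 290, 455, 362, 546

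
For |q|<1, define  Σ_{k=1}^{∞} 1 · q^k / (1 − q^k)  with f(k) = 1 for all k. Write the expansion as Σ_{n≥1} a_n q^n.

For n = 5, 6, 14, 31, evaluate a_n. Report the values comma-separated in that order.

2, 4, 4, 2

q^5  k|5↦f(k): 5:1 1:1  a_5=2
d|6:{1,2,3,6}  Σf=1+1+1+1=4
n=14: 1·14 2·7 7·2 14·1  f→[1+1+1+1]=4
q^31  k|31↦f(k): 31:1 1:1  a_31=2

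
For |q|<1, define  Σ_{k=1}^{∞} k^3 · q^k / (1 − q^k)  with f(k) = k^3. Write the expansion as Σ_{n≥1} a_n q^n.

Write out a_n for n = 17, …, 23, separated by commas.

[q^17] f(1)=1,f(17)=4913 ⇒ 4914
d|18:{18,9,6,3,2,1}  Σf=5832+729+216+27+8+1=6813
q^19  k|19↦f(k): 1:1 19:6859  a_19=6860
d|20:{1,2,4,5,10,20}  Σf=1+8+64+125+1000+8000=9198
d|21:{21,7,3,1}  Σf=9261+343+27+1=9632
d|22:{22,11,2,1}  Σf=10648+1331+8+1=11988
q^23  k|23↦f(k): 23:12167 1:1  a_23=12168

4914, 6813, 6860, 9198, 9632, 11988, 12168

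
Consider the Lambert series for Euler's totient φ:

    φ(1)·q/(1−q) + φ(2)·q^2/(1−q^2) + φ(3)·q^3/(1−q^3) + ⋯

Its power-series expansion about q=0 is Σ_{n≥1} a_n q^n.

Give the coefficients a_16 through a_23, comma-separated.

d|16:{1,2,4,8,16}  Σφ=1+1+2+4+8=16
n=17: 17·1 1·17  φ→[16+1]=17
[q^18] φ(18)=6,φ(9)=6,φ(6)=2,φ(3)=2,φ(2)=1,φ(1)=1 ⇒ 18
q^19  k|19↦φ(k): 19:18 1:1  a_19=19
[q^20] φ(1)=1,φ(2)=1,φ(4)=2,φ(5)=4,φ(10)=4,φ(20)=8 ⇒ 20
[q^21] φ(1)=1,φ(3)=2,φ(7)=6,φ(21)=12 ⇒ 21
[q^22] φ(22)=10,φ(11)=10,φ(2)=1,φ(1)=1 ⇒ 22
n=23: 1·23 23·1  φ→[1+22]=23

16, 17, 18, 19, 20, 21, 22, 23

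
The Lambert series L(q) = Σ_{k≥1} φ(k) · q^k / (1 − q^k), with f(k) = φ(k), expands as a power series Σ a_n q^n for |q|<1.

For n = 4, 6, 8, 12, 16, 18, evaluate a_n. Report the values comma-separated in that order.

[q^4] φ(4)=2,φ(2)=1,φ(1)=1 ⇒ 4
[q^6] φ(6)=2,φ(3)=2,φ(2)=1,φ(1)=1 ⇒ 6
d|8:{1,2,4,8}  Σφ=1+1+2+4=8
[q^12] φ(1)=1,φ(2)=1,φ(3)=2,φ(4)=2,φ(6)=2,φ(12)=4 ⇒ 12
q^16  k|16↦φ(k): 1:1 2:1 4:2 8:4 16:8  a_16=16
d|18:{1,2,3,6,9,18}  Σφ=1+1+2+2+6+6=18

4, 6, 8, 12, 16, 18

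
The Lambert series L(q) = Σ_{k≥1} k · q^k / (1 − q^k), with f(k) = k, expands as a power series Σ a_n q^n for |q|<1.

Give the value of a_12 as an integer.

d|12:{1,2,3,4,6,12}  Σf=1+2+3+4+6+12=28

a_12 = 28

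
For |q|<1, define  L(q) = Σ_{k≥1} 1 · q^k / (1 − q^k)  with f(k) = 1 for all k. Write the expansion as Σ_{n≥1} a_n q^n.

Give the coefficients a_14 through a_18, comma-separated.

4, 4, 5, 2, 6

q^14  k|14↦f(k): 14:1 7:1 2:1 1:1  a_14=4
q^15  k|15↦f(k): 1:1 3:1 5:1 15:1  a_15=4
[q^16] f(16)=1,f(8)=1,f(4)=1,f(2)=1,f(1)=1 ⇒ 5
[q^17] f(1)=1,f(17)=1 ⇒ 2
d|18:{18,9,6,3,2,1}  Σf=1+1+1+1+1+1=6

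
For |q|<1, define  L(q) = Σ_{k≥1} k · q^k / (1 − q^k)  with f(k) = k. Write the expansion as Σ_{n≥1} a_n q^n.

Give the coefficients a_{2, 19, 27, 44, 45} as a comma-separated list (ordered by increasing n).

d|2:{1,2}  Σf=1+2=3
[q^19] f(1)=1,f(19)=19 ⇒ 20
q^27  k|27↦f(k): 1:1 3:3 9:9 27:27  a_27=40
[q^44] f(1)=1,f(2)=2,f(4)=4,f(11)=11,f(22)=22,f(44)=44 ⇒ 84
n=45: 1·45 3·15 5·9 9·5 15·3 45·1  f→[1+3+5+9+15+45]=78

3, 20, 40, 84, 78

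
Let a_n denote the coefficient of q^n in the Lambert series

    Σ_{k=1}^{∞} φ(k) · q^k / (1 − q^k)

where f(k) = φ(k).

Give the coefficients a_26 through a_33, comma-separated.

q^26  k|26↦φ(k): 1:1 2:1 13:12 26:12  a_26=26
n=27: 27·1 9·3 3·9 1·27  φ→[18+6+2+1]=27
d|28:{1,2,4,7,14,28}  Σφ=1+1+2+6+6+12=28
q^29  k|29↦φ(k): 29:28 1:1  a_29=29
[q^30] φ(30)=8,φ(15)=8,φ(10)=4,φ(6)=2,φ(5)=4,φ(3)=2,φ(2)=1,φ(1)=1 ⇒ 30
[q^31] φ(1)=1,φ(31)=30 ⇒ 31
[q^32] φ(32)=16,φ(16)=8,φ(8)=4,φ(4)=2,φ(2)=1,φ(1)=1 ⇒ 32
d|33:{33,11,3,1}  Σφ=20+10+2+1=33

26, 27, 28, 29, 30, 31, 32, 33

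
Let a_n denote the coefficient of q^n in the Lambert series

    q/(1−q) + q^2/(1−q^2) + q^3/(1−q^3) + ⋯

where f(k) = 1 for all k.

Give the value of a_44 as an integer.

a_44 = 6

n=44: 44·1 22·2 11·4 4·11 2·22 1·44  f→[1+1+1+1+1+1]=6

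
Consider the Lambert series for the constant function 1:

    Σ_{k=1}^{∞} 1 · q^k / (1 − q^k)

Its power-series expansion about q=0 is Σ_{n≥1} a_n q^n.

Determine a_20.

a_20 = 6

n=20: 20·1 10·2 5·4 4·5 2·10 1·20  f→[1+1+1+1+1+1]=6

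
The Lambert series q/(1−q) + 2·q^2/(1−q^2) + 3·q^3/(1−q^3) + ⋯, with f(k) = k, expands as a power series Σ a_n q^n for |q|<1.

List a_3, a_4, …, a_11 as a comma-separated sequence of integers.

4, 7, 6, 12, 8, 15, 13, 18, 12

[q^3] f(1)=1,f(3)=3 ⇒ 4
n=4: 1·4 2·2 4·1  f→[1+2+4]=7
d|5:{1,5}  Σf=1+5=6
q^6  k|6↦f(k): 1:1 2:2 3:3 6:6  a_6=12
n=7: 1·7 7·1  f→[1+7]=8
q^8  k|8↦f(k): 8:8 4:4 2:2 1:1  a_8=15
d|9:{1,3,9}  Σf=1+3+9=13
n=10: 1·10 2·5 5·2 10·1  f→[1+2+5+10]=18
[q^11] f(1)=1,f(11)=11 ⇒ 12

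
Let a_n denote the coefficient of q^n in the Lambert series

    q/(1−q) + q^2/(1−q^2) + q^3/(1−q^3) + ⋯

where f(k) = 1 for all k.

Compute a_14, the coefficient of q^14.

n=14: 14·1 7·2 2·7 1·14  f→[1+1+1+1]=4

a_14 = 4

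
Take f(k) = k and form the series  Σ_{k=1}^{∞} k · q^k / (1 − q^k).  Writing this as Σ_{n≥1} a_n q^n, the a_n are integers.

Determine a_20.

a_20 = 42

[q^20] f(1)=1,f(2)=2,f(4)=4,f(5)=5,f(10)=10,f(20)=20 ⇒ 42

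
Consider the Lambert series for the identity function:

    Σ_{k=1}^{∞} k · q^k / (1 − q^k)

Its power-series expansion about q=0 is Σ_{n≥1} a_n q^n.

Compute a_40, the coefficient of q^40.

q^40  k|40↦f(k): 1:1 2:2 4:4 5:5 8:8 10:10 20:20 40:40  a_40=90

a_40 = 90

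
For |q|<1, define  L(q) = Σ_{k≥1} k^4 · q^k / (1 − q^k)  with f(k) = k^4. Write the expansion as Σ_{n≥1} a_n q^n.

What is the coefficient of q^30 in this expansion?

n=30: 30·1 15·2 10·3 6·5 5·6 3·10 2·15 1·30  f→[810000+50625+10000+1296+625+81+16+1]=872644

a_30 = 872644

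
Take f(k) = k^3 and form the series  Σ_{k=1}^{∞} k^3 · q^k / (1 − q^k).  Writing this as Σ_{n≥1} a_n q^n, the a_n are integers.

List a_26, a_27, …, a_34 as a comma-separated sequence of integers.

n=26: 1·26 2·13 13·2 26·1  f→[1+8+2197+17576]=19782
d|27:{27,9,3,1}  Σf=19683+729+27+1=20440
q^28  k|28↦f(k): 1:1 2:8 4:64 7:343 14:2744 28:21952  a_28=25112
q^29  k|29↦f(k): 1:1 29:24389  a_29=24390
q^30  k|30↦f(k): 1:1 2:8 3:27 5:125 6:216 10:1000 15:3375 30:27000  a_30=31752
[q^31] f(31)=29791,f(1)=1 ⇒ 29792
q^32  k|32↦f(k): 1:1 2:8 4:64 8:512 16:4096 32:32768  a_32=37449
q^33  k|33↦f(k): 33:35937 11:1331 3:27 1:1  a_33=37296
n=34: 1·34 2·17 17·2 34·1  f→[1+8+4913+39304]=44226

19782, 20440, 25112, 24390, 31752, 29792, 37449, 37296, 44226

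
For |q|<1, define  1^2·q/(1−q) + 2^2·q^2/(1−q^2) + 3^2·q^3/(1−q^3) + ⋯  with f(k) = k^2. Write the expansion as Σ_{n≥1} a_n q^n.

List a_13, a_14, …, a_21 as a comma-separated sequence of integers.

170, 250, 260, 341, 290, 455, 362, 546, 500

d|13:{13,1}  Σf=169+1=170
[q^14] f(14)=196,f(7)=49,f(2)=4,f(1)=1 ⇒ 250
[q^15] f(15)=225,f(5)=25,f(3)=9,f(1)=1 ⇒ 260
q^16  k|16↦f(k): 1:1 2:4 4:16 8:64 16:256  a_16=341
d|17:{1,17}  Σf=1+289=290
q^18  k|18↦f(k): 1:1 2:4 3:9 6:36 9:81 18:324  a_18=455
d|19:{19,1}  Σf=361+1=362
q^20  k|20↦f(k): 1:1 2:4 4:16 5:25 10:100 20:400  a_20=546
d|21:{1,3,7,21}  Σf=1+9+49+441=500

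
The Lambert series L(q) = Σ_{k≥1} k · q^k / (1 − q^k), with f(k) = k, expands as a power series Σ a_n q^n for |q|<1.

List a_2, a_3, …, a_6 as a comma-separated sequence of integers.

d|2:{1,2}  Σf=1+2=3
d|3:{3,1}  Σf=3+1=4
n=4: 1·4 2·2 4·1  f→[1+2+4]=7
[q^5] f(1)=1,f(5)=5 ⇒ 6
q^6  k|6↦f(k): 6:6 3:3 2:2 1:1  a_6=12

3, 4, 7, 6, 12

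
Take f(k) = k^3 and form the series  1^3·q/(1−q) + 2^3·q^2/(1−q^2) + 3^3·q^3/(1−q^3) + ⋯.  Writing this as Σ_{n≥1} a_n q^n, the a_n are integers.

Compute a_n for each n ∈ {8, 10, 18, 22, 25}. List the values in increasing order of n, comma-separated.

[q^8] f(8)=512,f(4)=64,f(2)=8,f(1)=1 ⇒ 585
n=10: 10·1 5·2 2·5 1·10  f→[1000+125+8+1]=1134
d|18:{18,9,6,3,2,1}  Σf=5832+729+216+27+8+1=6813
d|22:{22,11,2,1}  Σf=10648+1331+8+1=11988
d|25:{25,5,1}  Σf=15625+125+1=15751

585, 1134, 6813, 11988, 15751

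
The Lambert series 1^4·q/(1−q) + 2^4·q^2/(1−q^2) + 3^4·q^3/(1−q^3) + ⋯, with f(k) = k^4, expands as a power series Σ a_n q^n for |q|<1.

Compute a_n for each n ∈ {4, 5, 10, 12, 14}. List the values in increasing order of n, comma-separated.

q^4  k|4↦f(k): 1:1 2:16 4:256  a_4=273
n=5: 1·5 5·1  f→[1+625]=626
d|10:{10,5,2,1}  Σf=10000+625+16+1=10642
q^12  k|12↦f(k): 12:20736 6:1296 4:256 3:81 2:16 1:1  a_12=22386
d|14:{14,7,2,1}  Σf=38416+2401+16+1=40834

273, 626, 10642, 22386, 40834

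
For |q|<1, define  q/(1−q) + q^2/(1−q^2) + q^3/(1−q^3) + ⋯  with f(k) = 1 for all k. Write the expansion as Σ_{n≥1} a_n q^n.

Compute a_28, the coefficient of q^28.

[q^28] f(1)=1,f(2)=1,f(4)=1,f(7)=1,f(14)=1,f(28)=1 ⇒ 6

a_28 = 6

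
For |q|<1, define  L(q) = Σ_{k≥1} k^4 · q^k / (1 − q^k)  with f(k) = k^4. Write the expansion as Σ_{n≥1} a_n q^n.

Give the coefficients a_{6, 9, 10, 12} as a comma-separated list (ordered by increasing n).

q^6  k|6↦f(k): 6:1296 3:81 2:16 1:1  a_6=1394
n=9: 9·1 3·3 1·9  f→[6561+81+1]=6643
n=10: 1·10 2·5 5·2 10·1  f→[1+16+625+10000]=10642
n=12: 1·12 2·6 3·4 4·3 6·2 12·1  f→[1+16+81+256+1296+20736]=22386

1394, 6643, 10642, 22386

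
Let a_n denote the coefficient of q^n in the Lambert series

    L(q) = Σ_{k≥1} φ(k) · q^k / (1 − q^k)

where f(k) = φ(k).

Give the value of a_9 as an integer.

d|9:{1,3,9}  Σφ=1+2+6=9

a_9 = 9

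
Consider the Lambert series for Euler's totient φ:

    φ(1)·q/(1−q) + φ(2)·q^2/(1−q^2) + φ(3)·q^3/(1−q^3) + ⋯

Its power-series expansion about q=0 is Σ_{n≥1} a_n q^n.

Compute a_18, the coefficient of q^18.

q^18  k|18↦φ(k): 18:6 9:6 6:2 3:2 2:1 1:1  a_18=18

a_18 = 18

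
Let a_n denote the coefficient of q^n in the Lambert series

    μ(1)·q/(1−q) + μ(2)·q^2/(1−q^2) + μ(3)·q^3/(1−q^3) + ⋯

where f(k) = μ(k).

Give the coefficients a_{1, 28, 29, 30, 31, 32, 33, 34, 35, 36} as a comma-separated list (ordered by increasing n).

n=1: 1·1  μ→[1]=1
[q^28] μ(1)=1,μ(2)=-1,μ(4)=0,μ(7)=-1,μ(14)=1,μ(28)=0 ⇒ 0
n=29: 1·29 29·1  μ→[1+(-1)]=0
n=30: 1·30 2·15 3·10 5·6 6·5 10·3 15·2 30·1  μ→[1+(-1)+(-1)+(-1)+1+1+1+(-1)]=0
q^31  k|31↦μ(k): 31:-1 1:1  a_31=0
d|32:{1,2,4,8,16,32}  Σμ=1+(-1)+0+0+0+0=0
[q^33] μ(1)=1,μ(3)=-1,μ(11)=-1,μ(33)=1 ⇒ 0
d|34:{1,2,17,34}  Σμ=1+(-1)+(-1)+1=0
q^35  k|35↦μ(k): 1:1 5:-1 7:-1 35:1  a_35=0
[q^36] μ(1)=1,μ(2)=-1,μ(3)=-1,μ(4)=0,μ(6)=1,μ(9)=0,μ(12)=0,μ(18)=0,μ(36)=0 ⇒ 0

1, 0, 0, 0, 0, 0, 0, 0, 0, 0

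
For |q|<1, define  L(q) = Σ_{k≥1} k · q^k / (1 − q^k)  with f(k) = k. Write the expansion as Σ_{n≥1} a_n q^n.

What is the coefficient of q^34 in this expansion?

a_34 = 54

d|34:{1,2,17,34}  Σf=1+2+17+34=54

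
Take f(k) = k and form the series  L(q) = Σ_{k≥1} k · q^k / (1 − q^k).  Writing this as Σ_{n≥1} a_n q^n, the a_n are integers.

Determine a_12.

a_12 = 28

d|12:{1,2,3,4,6,12}  Σf=1+2+3+4+6+12=28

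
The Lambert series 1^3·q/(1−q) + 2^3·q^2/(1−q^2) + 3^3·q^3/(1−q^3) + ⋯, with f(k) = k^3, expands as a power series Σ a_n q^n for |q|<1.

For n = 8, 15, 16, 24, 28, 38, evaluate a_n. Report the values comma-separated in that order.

585, 3528, 4681, 16380, 25112, 61740

[q^8] f(8)=512,f(4)=64,f(2)=8,f(1)=1 ⇒ 585
q^15  k|15↦f(k): 15:3375 5:125 3:27 1:1  a_15=3528
d|16:{1,2,4,8,16}  Σf=1+8+64+512+4096=4681
n=24: 1·24 2·12 3·8 4·6 6·4 8·3 12·2 24·1  f→[1+8+27+64+216+512+1728+13824]=16380
n=28: 1·28 2·14 4·7 7·4 14·2 28·1  f→[1+8+64+343+2744+21952]=25112
[q^38] f(38)=54872,f(19)=6859,f(2)=8,f(1)=1 ⇒ 61740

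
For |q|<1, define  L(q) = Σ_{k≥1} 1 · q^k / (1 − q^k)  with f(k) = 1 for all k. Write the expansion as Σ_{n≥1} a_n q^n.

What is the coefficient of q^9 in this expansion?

d|9:{9,3,1}  Σf=1+1+1=3

a_9 = 3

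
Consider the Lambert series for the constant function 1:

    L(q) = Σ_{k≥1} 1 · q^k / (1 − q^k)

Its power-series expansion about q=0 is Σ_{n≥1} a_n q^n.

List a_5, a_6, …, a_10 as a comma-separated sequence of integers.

n=5: 1·5 5·1  f→[1+1]=2
d|6:{1,2,3,6}  Σf=1+1+1+1=4
q^7  k|7↦f(k): 1:1 7:1  a_7=2
n=8: 8·1 4·2 2·4 1·8  f→[1+1+1+1]=4
n=9: 9·1 3·3 1·9  f→[1+1+1]=3
[q^10] f(1)=1,f(2)=1,f(5)=1,f(10)=1 ⇒ 4

2, 4, 2, 4, 3, 4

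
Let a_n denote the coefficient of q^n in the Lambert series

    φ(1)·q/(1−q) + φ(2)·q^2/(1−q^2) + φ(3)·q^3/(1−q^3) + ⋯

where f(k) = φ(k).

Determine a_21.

d|21:{21,7,3,1}  Σφ=12+6+2+1=21

a_21 = 21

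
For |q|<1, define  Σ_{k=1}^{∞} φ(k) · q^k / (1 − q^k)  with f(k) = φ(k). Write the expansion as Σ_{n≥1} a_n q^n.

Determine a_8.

[q^8] φ(1)=1,φ(2)=1,φ(4)=2,φ(8)=4 ⇒ 8

a_8 = 8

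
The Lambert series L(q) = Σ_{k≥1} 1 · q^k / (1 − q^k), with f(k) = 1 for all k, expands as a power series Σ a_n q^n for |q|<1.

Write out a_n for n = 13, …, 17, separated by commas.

q^13  k|13↦f(k): 1:1 13:1  a_13=2
d|14:{14,7,2,1}  Σf=1+1+1+1=4
q^15  k|15↦f(k): 1:1 3:1 5:1 15:1  a_15=4
d|16:{16,8,4,2,1}  Σf=1+1+1+1+1=5
n=17: 1·17 17·1  f→[1+1]=2

2, 4, 4, 5, 2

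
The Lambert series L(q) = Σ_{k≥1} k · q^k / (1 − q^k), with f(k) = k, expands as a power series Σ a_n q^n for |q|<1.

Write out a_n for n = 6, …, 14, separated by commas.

[q^6] f(6)=6,f(3)=3,f(2)=2,f(1)=1 ⇒ 12
q^7  k|7↦f(k): 1:1 7:7  a_7=8
d|8:{1,2,4,8}  Σf=1+2+4+8=15
d|9:{9,3,1}  Σf=9+3+1=13
n=10: 1·10 2·5 5·2 10·1  f→[1+2+5+10]=18
n=11: 1·11 11·1  f→[1+11]=12
q^12  k|12↦f(k): 1:1 2:2 3:3 4:4 6:6 12:12  a_12=28
q^13  k|13↦f(k): 1:1 13:13  a_13=14
q^14  k|14↦f(k): 14:14 7:7 2:2 1:1  a_14=24

12, 8, 15, 13, 18, 12, 28, 14, 24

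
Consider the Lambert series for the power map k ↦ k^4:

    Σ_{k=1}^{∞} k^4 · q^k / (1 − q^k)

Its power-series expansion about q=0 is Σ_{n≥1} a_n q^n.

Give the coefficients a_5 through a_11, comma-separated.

626, 1394, 2402, 4369, 6643, 10642, 14642

d|5:{1,5}  Σf=1+625=626
d|6:{6,3,2,1}  Σf=1296+81+16+1=1394
n=7: 7·1 1·7  f→[2401+1]=2402
[q^8] f(8)=4096,f(4)=256,f(2)=16,f(1)=1 ⇒ 4369
[q^9] f(9)=6561,f(3)=81,f(1)=1 ⇒ 6643
n=10: 1·10 2·5 5·2 10·1  f→[1+16+625+10000]=10642
d|11:{11,1}  Σf=14641+1=14642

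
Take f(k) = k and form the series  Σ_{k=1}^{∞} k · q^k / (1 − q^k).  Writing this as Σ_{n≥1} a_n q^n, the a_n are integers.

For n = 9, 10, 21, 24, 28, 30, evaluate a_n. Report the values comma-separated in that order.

q^9  k|9↦f(k): 1:1 3:3 9:9  a_9=13
d|10:{1,2,5,10}  Σf=1+2+5+10=18
q^21  k|21↦f(k): 1:1 3:3 7:7 21:21  a_21=32
[q^24] f(24)=24,f(12)=12,f(8)=8,f(6)=6,f(4)=4,f(3)=3,f(2)=2,f(1)=1 ⇒ 60
d|28:{1,2,4,7,14,28}  Σf=1+2+4+7+14+28=56
n=30: 1·30 2·15 3·10 5·6 6·5 10·3 15·2 30·1  f→[1+2+3+5+6+10+15+30]=72

13, 18, 32, 60, 56, 72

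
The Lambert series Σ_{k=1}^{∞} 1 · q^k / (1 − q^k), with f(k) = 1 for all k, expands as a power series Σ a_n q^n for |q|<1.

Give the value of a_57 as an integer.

a_57 = 4

[q^57] f(57)=1,f(19)=1,f(3)=1,f(1)=1 ⇒ 4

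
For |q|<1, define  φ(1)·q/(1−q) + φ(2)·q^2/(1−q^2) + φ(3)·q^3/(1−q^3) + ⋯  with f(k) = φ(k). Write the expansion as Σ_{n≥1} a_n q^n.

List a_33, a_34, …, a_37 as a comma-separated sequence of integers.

d|33:{1,3,11,33}  Σφ=1+2+10+20=33
[q^34] φ(1)=1,φ(2)=1,φ(17)=16,φ(34)=16 ⇒ 34
q^35  k|35↦φ(k): 35:24 7:6 5:4 1:1  a_35=35
n=36: 1·36 2·18 3·12 4·9 6·6 9·4 12·3 18·2 36·1  φ→[1+1+2+2+2+6+4+6+12]=36
d|37:{37,1}  Σφ=36+1=37

33, 34, 35, 36, 37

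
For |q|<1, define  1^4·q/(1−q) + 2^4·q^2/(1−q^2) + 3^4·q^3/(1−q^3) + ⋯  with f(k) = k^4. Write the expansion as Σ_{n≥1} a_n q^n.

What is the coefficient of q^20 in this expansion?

a_20 = 170898

d|20:{20,10,5,4,2,1}  Σf=160000+10000+625+256+16+1=170898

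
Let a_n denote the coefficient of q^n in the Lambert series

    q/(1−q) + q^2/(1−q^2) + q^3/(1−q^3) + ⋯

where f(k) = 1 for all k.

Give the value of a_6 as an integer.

[q^6] f(1)=1,f(2)=1,f(3)=1,f(6)=1 ⇒ 4

a_6 = 4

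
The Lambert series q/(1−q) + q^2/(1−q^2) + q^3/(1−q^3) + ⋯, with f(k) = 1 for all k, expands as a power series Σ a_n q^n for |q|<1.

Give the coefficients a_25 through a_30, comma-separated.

d|25:{25,5,1}  Σf=1+1+1=3
q^26  k|26↦f(k): 26:1 13:1 2:1 1:1  a_26=4
n=27: 1·27 3·9 9·3 27·1  f→[1+1+1+1]=4
[q^28] f(28)=1,f(14)=1,f(7)=1,f(4)=1,f(2)=1,f(1)=1 ⇒ 6
[q^29] f(29)=1,f(1)=1 ⇒ 2
[q^30] f(30)=1,f(15)=1,f(10)=1,f(6)=1,f(5)=1,f(3)=1,f(2)=1,f(1)=1 ⇒ 8

3, 4, 4, 6, 2, 8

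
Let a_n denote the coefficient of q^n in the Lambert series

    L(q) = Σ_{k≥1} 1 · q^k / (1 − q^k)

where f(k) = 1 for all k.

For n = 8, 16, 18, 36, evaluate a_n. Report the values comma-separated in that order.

4, 5, 6, 9

n=8: 1·8 2·4 4·2 8·1  f→[1+1+1+1]=4
n=16: 16·1 8·2 4·4 2·8 1·16  f→[1+1+1+1+1]=5
d|18:{1,2,3,6,9,18}  Σf=1+1+1+1+1+1=6
[q^36] f(36)=1,f(18)=1,f(12)=1,f(9)=1,f(6)=1,f(4)=1,f(3)=1,f(2)=1,f(1)=1 ⇒ 9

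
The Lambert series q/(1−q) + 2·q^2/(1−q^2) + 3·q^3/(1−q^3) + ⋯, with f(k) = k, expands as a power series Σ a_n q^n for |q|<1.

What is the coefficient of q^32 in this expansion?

q^32  k|32↦f(k): 32:32 16:16 8:8 4:4 2:2 1:1  a_32=63

a_32 = 63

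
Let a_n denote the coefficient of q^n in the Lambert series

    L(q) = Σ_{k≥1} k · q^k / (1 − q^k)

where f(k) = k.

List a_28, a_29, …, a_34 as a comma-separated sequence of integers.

[q^28] f(1)=1,f(2)=2,f(4)=4,f(7)=7,f(14)=14,f(28)=28 ⇒ 56
q^29  k|29↦f(k): 1:1 29:29  a_29=30
n=30: 1·30 2·15 3·10 5·6 6·5 10·3 15·2 30·1  f→[1+2+3+5+6+10+15+30]=72
n=31: 31·1 1·31  f→[31+1]=32
n=32: 32·1 16·2 8·4 4·8 2·16 1·32  f→[32+16+8+4+2+1]=63
n=33: 33·1 11·3 3·11 1·33  f→[33+11+3+1]=48
[q^34] f(34)=34,f(17)=17,f(2)=2,f(1)=1 ⇒ 54

56, 30, 72, 32, 63, 48, 54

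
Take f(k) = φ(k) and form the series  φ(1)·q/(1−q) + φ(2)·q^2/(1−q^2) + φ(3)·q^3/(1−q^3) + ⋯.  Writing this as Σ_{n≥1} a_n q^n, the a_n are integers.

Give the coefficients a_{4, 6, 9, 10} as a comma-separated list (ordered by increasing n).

n=4: 4·1 2·2 1·4  φ→[2+1+1]=4
n=6: 6·1 3·2 2·3 1·6  φ→[2+2+1+1]=6
[q^9] φ(1)=1,φ(3)=2,φ(9)=6 ⇒ 9
n=10: 10·1 5·2 2·5 1·10  φ→[4+4+1+1]=10

4, 6, 9, 10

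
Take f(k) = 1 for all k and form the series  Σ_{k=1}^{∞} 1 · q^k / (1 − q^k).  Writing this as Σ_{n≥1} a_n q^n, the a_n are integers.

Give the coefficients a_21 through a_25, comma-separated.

4, 4, 2, 8, 3

[q^21] f(21)=1,f(7)=1,f(3)=1,f(1)=1 ⇒ 4
q^22  k|22↦f(k): 22:1 11:1 2:1 1:1  a_22=4
[q^23] f(1)=1,f(23)=1 ⇒ 2
[q^24] f(24)=1,f(12)=1,f(8)=1,f(6)=1,f(4)=1,f(3)=1,f(2)=1,f(1)=1 ⇒ 8
n=25: 25·1 5·5 1·25  f→[1+1+1]=3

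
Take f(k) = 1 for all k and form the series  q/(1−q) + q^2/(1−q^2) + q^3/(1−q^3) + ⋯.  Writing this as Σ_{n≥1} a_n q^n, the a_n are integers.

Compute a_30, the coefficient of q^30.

a_30 = 8

q^30  k|30↦f(k): 1:1 2:1 3:1 5:1 6:1 10:1 15:1 30:1  a_30=8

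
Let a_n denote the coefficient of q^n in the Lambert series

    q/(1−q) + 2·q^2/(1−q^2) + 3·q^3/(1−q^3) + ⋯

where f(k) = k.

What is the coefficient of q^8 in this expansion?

a_8 = 15

q^8  k|8↦f(k): 8:8 4:4 2:2 1:1  a_8=15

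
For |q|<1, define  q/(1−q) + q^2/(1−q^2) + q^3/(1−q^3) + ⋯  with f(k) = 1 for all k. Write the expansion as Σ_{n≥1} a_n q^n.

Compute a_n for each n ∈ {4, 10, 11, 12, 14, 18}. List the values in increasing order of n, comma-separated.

[q^4] f(1)=1,f(2)=1,f(4)=1 ⇒ 3
d|10:{1,2,5,10}  Σf=1+1+1+1=4
[q^11] f(1)=1,f(11)=1 ⇒ 2
d|12:{12,6,4,3,2,1}  Σf=1+1+1+1+1+1=6
q^14  k|14↦f(k): 1:1 2:1 7:1 14:1  a_14=4
d|18:{18,9,6,3,2,1}  Σf=1+1+1+1+1+1=6

3, 4, 2, 6, 4, 6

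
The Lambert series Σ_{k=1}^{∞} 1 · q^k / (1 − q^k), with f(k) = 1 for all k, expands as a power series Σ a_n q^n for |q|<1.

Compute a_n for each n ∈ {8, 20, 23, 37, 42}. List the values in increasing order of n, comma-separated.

q^8  k|8↦f(k): 1:1 2:1 4:1 8:1  a_8=4
n=20: 20·1 10·2 5·4 4·5 2·10 1·20  f→[1+1+1+1+1+1]=6
n=23: 23·1 1·23  f→[1+1]=2
n=37: 37·1 1·37  f→[1+1]=2
q^42  k|42↦f(k): 1:1 2:1 3:1 6:1 7:1 14:1 21:1 42:1  a_42=8

4, 6, 2, 2, 8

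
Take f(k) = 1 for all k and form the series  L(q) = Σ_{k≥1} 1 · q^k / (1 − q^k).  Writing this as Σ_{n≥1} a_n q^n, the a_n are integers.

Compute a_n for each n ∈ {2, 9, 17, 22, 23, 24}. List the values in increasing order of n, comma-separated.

d|2:{1,2}  Σf=1+1=2
[q^9] f(9)=1,f(3)=1,f(1)=1 ⇒ 3
q^17  k|17↦f(k): 17:1 1:1  a_17=2
[q^22] f(22)=1,f(11)=1,f(2)=1,f(1)=1 ⇒ 4
q^23  k|23↦f(k): 1:1 23:1  a_23=2
d|24:{1,2,3,4,6,8,12,24}  Σf=1+1+1+1+1+1+1+1=8

2, 3, 2, 4, 2, 8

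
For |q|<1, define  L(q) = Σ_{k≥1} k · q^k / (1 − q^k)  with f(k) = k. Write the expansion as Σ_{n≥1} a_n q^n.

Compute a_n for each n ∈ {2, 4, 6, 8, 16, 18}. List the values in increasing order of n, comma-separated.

d|2:{1,2}  Σf=1+2=3
n=4: 4·1 2·2 1·4  f→[4+2+1]=7
d|6:{6,3,2,1}  Σf=6+3+2+1=12
q^8  k|8↦f(k): 1:1 2:2 4:4 8:8  a_8=15
d|16:{1,2,4,8,16}  Σf=1+2+4+8+16=31
d|18:{1,2,3,6,9,18}  Σf=1+2+3+6+9+18=39

3, 7, 12, 15, 31, 39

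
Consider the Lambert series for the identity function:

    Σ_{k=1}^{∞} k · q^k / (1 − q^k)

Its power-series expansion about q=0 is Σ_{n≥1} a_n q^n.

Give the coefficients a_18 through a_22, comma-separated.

q^18  k|18↦f(k): 1:1 2:2 3:3 6:6 9:9 18:18  a_18=39
d|19:{19,1}  Σf=19+1=20
[q^20] f(20)=20,f(10)=10,f(5)=5,f(4)=4,f(2)=2,f(1)=1 ⇒ 42
d|21:{21,7,3,1}  Σf=21+7+3+1=32
q^22  k|22↦f(k): 22:22 11:11 2:2 1:1  a_22=36

39, 20, 42, 32, 36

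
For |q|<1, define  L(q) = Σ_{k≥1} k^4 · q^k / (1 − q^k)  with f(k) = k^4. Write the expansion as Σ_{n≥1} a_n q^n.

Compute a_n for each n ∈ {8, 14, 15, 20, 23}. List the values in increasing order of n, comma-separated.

q^8  k|8↦f(k): 1:1 2:16 4:256 8:4096  a_8=4369
n=14: 14·1 7·2 2·7 1·14  f→[38416+2401+16+1]=40834
[q^15] f(1)=1,f(3)=81,f(5)=625,f(15)=50625 ⇒ 51332
n=20: 1·20 2·10 4·5 5·4 10·2 20·1  f→[1+16+256+625+10000+160000]=170898
[q^23] f(23)=279841,f(1)=1 ⇒ 279842

4369, 40834, 51332, 170898, 279842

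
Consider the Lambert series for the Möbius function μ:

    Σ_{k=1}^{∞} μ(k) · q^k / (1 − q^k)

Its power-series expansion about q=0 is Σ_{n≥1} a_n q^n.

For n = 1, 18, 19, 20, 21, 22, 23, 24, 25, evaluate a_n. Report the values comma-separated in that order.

1, 0, 0, 0, 0, 0, 0, 0, 0

n=1: 1·1  μ→[1]=1
q^18  k|18↦μ(k): 18:0 9:0 6:1 3:-1 2:-1 1:1  a_18=0
n=19: 1·19 19·1  μ→[1+(-1)]=0
q^20  k|20↦μ(k): 1:1 2:-1 4:0 5:-1 10:1 20:0  a_20=0
q^21  k|21↦μ(k): 21:1 7:-1 3:-1 1:1  a_21=0
q^22  k|22↦μ(k): 1:1 2:-1 11:-1 22:1  a_22=0
d|23:{23,1}  Σμ=(-1)+1=0
[q^24] μ(1)=1,μ(2)=-1,μ(3)=-1,μ(4)=0,μ(6)=1,μ(8)=0,μ(12)=0,μ(24)=0 ⇒ 0
[q^25] μ(25)=0,μ(5)=-1,μ(1)=1 ⇒ 0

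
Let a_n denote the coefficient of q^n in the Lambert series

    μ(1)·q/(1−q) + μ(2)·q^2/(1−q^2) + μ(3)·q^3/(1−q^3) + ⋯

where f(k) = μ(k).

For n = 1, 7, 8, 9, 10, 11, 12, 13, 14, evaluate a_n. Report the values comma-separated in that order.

n=1: 1·1  μ→[1]=1
q^7  k|7↦μ(k): 1:1 7:-1  a_7=0
d|8:{8,4,2,1}  Σμ=0+0+(-1)+1=0
q^9  k|9↦μ(k): 9:0 3:-1 1:1  a_9=0
q^10  k|10↦μ(k): 10:1 5:-1 2:-1 1:1  a_10=0
d|11:{11,1}  Σμ=(-1)+1=0
n=12: 12·1 6·2 4·3 3·4 2·6 1·12  μ→[0+1+0+(-1)+(-1)+1]=0
[q^13] μ(13)=-1,μ(1)=1 ⇒ 0
n=14: 14·1 7·2 2·7 1·14  μ→[1+(-1)+(-1)+1]=0

1, 0, 0, 0, 0, 0, 0, 0, 0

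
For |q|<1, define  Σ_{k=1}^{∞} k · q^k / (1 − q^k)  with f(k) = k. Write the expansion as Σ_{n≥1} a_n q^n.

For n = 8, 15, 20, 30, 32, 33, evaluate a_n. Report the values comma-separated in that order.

15, 24, 42, 72, 63, 48

q^8  k|8↦f(k): 8:8 4:4 2:2 1:1  a_8=15
n=15: 1·15 3·5 5·3 15·1  f→[1+3+5+15]=24
[q^20] f(1)=1,f(2)=2,f(4)=4,f(5)=5,f(10)=10,f(20)=20 ⇒ 42
n=30: 1·30 2·15 3·10 5·6 6·5 10·3 15·2 30·1  f→[1+2+3+5+6+10+15+30]=72
[q^32] f(1)=1,f(2)=2,f(4)=4,f(8)=8,f(16)=16,f(32)=32 ⇒ 63
q^33  k|33↦f(k): 1:1 3:3 11:11 33:33  a_33=48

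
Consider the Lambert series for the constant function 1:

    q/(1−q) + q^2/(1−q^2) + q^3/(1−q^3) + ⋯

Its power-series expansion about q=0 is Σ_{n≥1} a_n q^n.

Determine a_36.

a_36 = 9

n=36: 36·1 18·2 12·3 9·4 6·6 4·9 3·12 2·18 1·36  f→[1+1+1+1+1+1+1+1+1]=9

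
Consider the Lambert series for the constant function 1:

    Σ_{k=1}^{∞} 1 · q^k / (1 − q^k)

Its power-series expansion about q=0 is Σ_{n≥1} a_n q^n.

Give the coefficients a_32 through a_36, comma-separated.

q^32  k|32↦f(k): 32:1 16:1 8:1 4:1 2:1 1:1  a_32=6
[q^33] f(33)=1,f(11)=1,f(3)=1,f(1)=1 ⇒ 4
q^34  k|34↦f(k): 1:1 2:1 17:1 34:1  a_34=4
n=35: 1·35 5·7 7·5 35·1  f→[1+1+1+1]=4
n=36: 1·36 2·18 3·12 4·9 6·6 9·4 12·3 18·2 36·1  f→[1+1+1+1+1+1+1+1+1]=9

6, 4, 4, 4, 9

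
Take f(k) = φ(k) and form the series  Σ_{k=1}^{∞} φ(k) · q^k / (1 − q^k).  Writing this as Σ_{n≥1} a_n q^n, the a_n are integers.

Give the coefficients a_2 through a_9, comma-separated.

[q^2] φ(2)=1,φ(1)=1 ⇒ 2
n=3: 1·3 3·1  φ→[1+2]=3
n=4: 1·4 2·2 4·1  φ→[1+1+2]=4
d|5:{5,1}  Σφ=4+1=5
d|6:{6,3,2,1}  Σφ=2+2+1+1=6
d|7:{1,7}  Σφ=1+6=7
q^8  k|8↦φ(k): 8:4 4:2 2:1 1:1  a_8=8
[q^9] φ(1)=1,φ(3)=2,φ(9)=6 ⇒ 9

2, 3, 4, 5, 6, 7, 8, 9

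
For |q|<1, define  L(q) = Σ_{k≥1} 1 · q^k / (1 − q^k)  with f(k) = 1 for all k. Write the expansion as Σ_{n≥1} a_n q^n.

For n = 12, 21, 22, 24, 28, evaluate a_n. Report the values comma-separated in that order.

[q^12] f(12)=1,f(6)=1,f(4)=1,f(3)=1,f(2)=1,f(1)=1 ⇒ 6
n=21: 21·1 7·3 3·7 1·21  f→[1+1+1+1]=4
q^22  k|22↦f(k): 22:1 11:1 2:1 1:1  a_22=4
d|24:{1,2,3,4,6,8,12,24}  Σf=1+1+1+1+1+1+1+1=8
q^28  k|28↦f(k): 28:1 14:1 7:1 4:1 2:1 1:1  a_28=6

6, 4, 4, 8, 6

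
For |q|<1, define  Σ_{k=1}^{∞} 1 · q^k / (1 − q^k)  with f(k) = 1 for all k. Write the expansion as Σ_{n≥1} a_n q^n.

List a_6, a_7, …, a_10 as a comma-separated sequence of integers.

[q^6] f(1)=1,f(2)=1,f(3)=1,f(6)=1 ⇒ 4
n=7: 7·1 1·7  f→[1+1]=2
[q^8] f(8)=1,f(4)=1,f(2)=1,f(1)=1 ⇒ 4
n=9: 1·9 3·3 9·1  f→[1+1+1]=3
[q^10] f(10)=1,f(5)=1,f(2)=1,f(1)=1 ⇒ 4

4, 2, 4, 3, 4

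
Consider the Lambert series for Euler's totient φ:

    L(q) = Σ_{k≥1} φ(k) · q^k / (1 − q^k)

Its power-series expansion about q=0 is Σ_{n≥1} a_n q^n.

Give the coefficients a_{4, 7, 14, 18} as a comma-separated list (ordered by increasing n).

d|4:{1,2,4}  Σφ=1+1+2=4
[q^7] φ(1)=1,φ(7)=6 ⇒ 7
d|14:{1,2,7,14}  Σφ=1+1+6+6=14
[q^18] φ(18)=6,φ(9)=6,φ(6)=2,φ(3)=2,φ(2)=1,φ(1)=1 ⇒ 18

4, 7, 14, 18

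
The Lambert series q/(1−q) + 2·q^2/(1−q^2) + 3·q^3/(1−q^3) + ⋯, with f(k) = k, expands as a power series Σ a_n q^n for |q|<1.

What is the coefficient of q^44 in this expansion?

a_44 = 84

q^44  k|44↦f(k): 1:1 2:2 4:4 11:11 22:22 44:44  a_44=84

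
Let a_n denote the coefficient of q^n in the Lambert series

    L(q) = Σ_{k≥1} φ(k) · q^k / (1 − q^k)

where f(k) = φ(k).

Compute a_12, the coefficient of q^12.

[q^12] φ(12)=4,φ(6)=2,φ(4)=2,φ(3)=2,φ(2)=1,φ(1)=1 ⇒ 12

a_12 = 12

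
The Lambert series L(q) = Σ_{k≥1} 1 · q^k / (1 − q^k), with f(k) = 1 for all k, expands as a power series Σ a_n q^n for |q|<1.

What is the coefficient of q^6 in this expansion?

a_6 = 4

[q^6] f(1)=1,f(2)=1,f(3)=1,f(6)=1 ⇒ 4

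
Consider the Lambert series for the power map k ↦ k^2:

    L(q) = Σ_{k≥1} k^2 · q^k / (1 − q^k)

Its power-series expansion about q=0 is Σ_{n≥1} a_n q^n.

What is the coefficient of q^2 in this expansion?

a_2 = 5

q^2  k|2↦f(k): 1:1 2:4  a_2=5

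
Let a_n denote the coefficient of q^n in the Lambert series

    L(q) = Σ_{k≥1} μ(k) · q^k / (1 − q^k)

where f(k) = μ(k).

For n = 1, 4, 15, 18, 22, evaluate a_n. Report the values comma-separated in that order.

1, 0, 0, 0, 0

d|1:{1}  Σμ=1=1
n=4: 1·4 2·2 4·1  μ→[1+(-1)+0]=0
q^15  k|15↦μ(k): 1:1 3:-1 5:-1 15:1  a_15=0
d|18:{1,2,3,6,9,18}  Σμ=1+(-1)+(-1)+1+0+0=0
q^22  k|22↦μ(k): 1:1 2:-1 11:-1 22:1  a_22=0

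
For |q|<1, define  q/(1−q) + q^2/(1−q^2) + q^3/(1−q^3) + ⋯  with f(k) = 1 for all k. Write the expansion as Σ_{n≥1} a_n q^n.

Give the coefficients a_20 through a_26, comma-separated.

6, 4, 4, 2, 8, 3, 4

n=20: 1·20 2·10 4·5 5·4 10·2 20·1  f→[1+1+1+1+1+1]=6
n=21: 1·21 3·7 7·3 21·1  f→[1+1+1+1]=4
n=22: 22·1 11·2 2·11 1·22  f→[1+1+1+1]=4
[q^23] f(23)=1,f(1)=1 ⇒ 2
n=24: 24·1 12·2 8·3 6·4 4·6 3·8 2·12 1·24  f→[1+1+1+1+1+1+1+1]=8
[q^25] f(1)=1,f(5)=1,f(25)=1 ⇒ 3
n=26: 26·1 13·2 2·13 1·26  f→[1+1+1+1]=4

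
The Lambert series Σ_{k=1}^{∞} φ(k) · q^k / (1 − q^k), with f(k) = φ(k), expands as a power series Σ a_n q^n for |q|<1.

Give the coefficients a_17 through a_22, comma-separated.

n=17: 17·1 1·17  φ→[16+1]=17
q^18  k|18↦φ(k): 1:1 2:1 3:2 6:2 9:6 18:6  a_18=18
d|19:{1,19}  Σφ=1+18=19
[q^20] φ(1)=1,φ(2)=1,φ(4)=2,φ(5)=4,φ(10)=4,φ(20)=8 ⇒ 20
q^21  k|21↦φ(k): 21:12 7:6 3:2 1:1  a_21=21
n=22: 1·22 2·11 11·2 22·1  φ→[1+1+10+10]=22

17, 18, 19, 20, 21, 22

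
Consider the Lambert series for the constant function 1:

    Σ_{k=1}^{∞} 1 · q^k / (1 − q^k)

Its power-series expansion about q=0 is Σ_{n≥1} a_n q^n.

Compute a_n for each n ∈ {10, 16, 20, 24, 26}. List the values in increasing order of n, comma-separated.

[q^10] f(1)=1,f(2)=1,f(5)=1,f(10)=1 ⇒ 4
d|16:{16,8,4,2,1}  Σf=1+1+1+1+1=5
q^20  k|20↦f(k): 1:1 2:1 4:1 5:1 10:1 20:1  a_20=6
d|24:{1,2,3,4,6,8,12,24}  Σf=1+1+1+1+1+1+1+1=8
n=26: 26·1 13·2 2·13 1·26  f→[1+1+1+1]=4

4, 5, 6, 8, 4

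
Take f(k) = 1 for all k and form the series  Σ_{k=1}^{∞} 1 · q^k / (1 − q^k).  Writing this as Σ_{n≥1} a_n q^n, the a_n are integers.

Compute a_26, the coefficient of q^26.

a_26 = 4

n=26: 1·26 2·13 13·2 26·1  f→[1+1+1+1]=4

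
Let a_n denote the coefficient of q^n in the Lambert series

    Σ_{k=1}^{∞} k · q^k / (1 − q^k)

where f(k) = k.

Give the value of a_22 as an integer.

a_22 = 36

[q^22] f(1)=1,f(2)=2,f(11)=11,f(22)=22 ⇒ 36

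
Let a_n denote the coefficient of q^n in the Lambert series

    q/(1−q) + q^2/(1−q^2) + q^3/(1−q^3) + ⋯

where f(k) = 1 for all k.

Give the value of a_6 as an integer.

a_6 = 4

q^6  k|6↦f(k): 1:1 2:1 3:1 6:1  a_6=4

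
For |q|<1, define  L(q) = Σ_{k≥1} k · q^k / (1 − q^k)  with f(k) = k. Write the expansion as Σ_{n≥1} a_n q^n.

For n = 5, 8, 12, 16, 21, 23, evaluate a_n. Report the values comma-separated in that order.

d|5:{1,5}  Σf=1+5=6
d|8:{1,2,4,8}  Σf=1+2+4+8=15
d|12:{1,2,3,4,6,12}  Σf=1+2+3+4+6+12=28
d|16:{16,8,4,2,1}  Σf=16+8+4+2+1=31
[q^21] f(21)=21,f(7)=7,f(3)=3,f(1)=1 ⇒ 32
q^23  k|23↦f(k): 1:1 23:23  a_23=24

6, 15, 28, 31, 32, 24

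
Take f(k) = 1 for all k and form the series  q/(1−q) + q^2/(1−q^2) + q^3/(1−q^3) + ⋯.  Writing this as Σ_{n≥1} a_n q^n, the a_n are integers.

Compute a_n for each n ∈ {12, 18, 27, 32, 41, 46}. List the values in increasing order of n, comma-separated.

6, 6, 4, 6, 2, 4

[q^12] f(12)=1,f(6)=1,f(4)=1,f(3)=1,f(2)=1,f(1)=1 ⇒ 6
n=18: 1·18 2·9 3·6 6·3 9·2 18·1  f→[1+1+1+1+1+1]=6
q^27  k|27↦f(k): 27:1 9:1 3:1 1:1  a_27=4
[q^32] f(1)=1,f(2)=1,f(4)=1,f(8)=1,f(16)=1,f(32)=1 ⇒ 6
q^41  k|41↦f(k): 41:1 1:1  a_41=2
q^46  k|46↦f(k): 46:1 23:1 2:1 1:1  a_46=4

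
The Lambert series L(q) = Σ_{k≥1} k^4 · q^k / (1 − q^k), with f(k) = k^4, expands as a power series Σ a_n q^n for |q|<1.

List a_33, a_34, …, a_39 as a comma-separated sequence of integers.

1200644, 1419874, 1503652, 1813539, 1874162, 2215474, 2342084

[q^33] f(1)=1,f(3)=81,f(11)=14641,f(33)=1185921 ⇒ 1200644
q^34  k|34↦f(k): 1:1 2:16 17:83521 34:1336336  a_34=1419874
q^35  k|35↦f(k): 1:1 5:625 7:2401 35:1500625  a_35=1503652
[q^36] f(1)=1,f(2)=16,f(3)=81,f(4)=256,f(6)=1296,f(9)=6561,f(12)=20736,f(18)=104976,f(36)=1679616 ⇒ 1813539
n=37: 37·1 1·37  f→[1874161+1]=1874162
[q^38] f(38)=2085136,f(19)=130321,f(2)=16,f(1)=1 ⇒ 2215474
d|39:{1,3,13,39}  Σf=1+81+28561+2313441=2342084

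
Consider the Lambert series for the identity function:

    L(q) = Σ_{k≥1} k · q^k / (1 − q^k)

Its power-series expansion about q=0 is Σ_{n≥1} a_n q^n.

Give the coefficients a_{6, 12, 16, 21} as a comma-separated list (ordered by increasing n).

n=6: 1·6 2·3 3·2 6·1  f→[1+2+3+6]=12
[q^12] f(1)=1,f(2)=2,f(3)=3,f(4)=4,f(6)=6,f(12)=12 ⇒ 28
n=16: 1·16 2·8 4·4 8·2 16·1  f→[1+2+4+8+16]=31
[q^21] f(1)=1,f(3)=3,f(7)=7,f(21)=21 ⇒ 32

12, 28, 31, 32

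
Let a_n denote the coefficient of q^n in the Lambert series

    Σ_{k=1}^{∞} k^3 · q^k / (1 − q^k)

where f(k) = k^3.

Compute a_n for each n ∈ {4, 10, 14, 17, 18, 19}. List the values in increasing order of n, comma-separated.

73, 1134, 3096, 4914, 6813, 6860

n=4: 1·4 2·2 4·1  f→[1+8+64]=73
n=10: 1·10 2·5 5·2 10·1  f→[1+8+125+1000]=1134
d|14:{1,2,7,14}  Σf=1+8+343+2744=3096
q^17  k|17↦f(k): 17:4913 1:1  a_17=4914
[q^18] f(1)=1,f(2)=8,f(3)=27,f(6)=216,f(9)=729,f(18)=5832 ⇒ 6813
d|19:{19,1}  Σf=6859+1=6860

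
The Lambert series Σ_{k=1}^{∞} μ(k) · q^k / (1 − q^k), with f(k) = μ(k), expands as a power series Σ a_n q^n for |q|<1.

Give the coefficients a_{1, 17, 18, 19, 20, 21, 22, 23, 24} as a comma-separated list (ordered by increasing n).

[q^1] μ(1)=1 ⇒ 1
n=17: 17·1 1·17  μ→[(-1)+1]=0
n=18: 18·1 9·2 6·3 3·6 2·9 1·18  μ→[0+0+1+(-1)+(-1)+1]=0
n=19: 1·19 19·1  μ→[1+(-1)]=0
d|20:{1,2,4,5,10,20}  Σμ=1+(-1)+0+(-1)+1+0=0
[q^21] μ(1)=1,μ(3)=-1,μ(7)=-1,μ(21)=1 ⇒ 0
n=22: 22·1 11·2 2·11 1·22  μ→[1+(-1)+(-1)+1]=0
[q^23] μ(23)=-1,μ(1)=1 ⇒ 0
q^24  k|24↦μ(k): 1:1 2:-1 3:-1 4:0 6:1 8:0 12:0 24:0  a_24=0

1, 0, 0, 0, 0, 0, 0, 0, 0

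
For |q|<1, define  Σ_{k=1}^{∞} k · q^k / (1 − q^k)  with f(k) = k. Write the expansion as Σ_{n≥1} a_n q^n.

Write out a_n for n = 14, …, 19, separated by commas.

n=14: 1·14 2·7 7·2 14·1  f→[1+2+7+14]=24
[q^15] f(1)=1,f(3)=3,f(5)=5,f(15)=15 ⇒ 24
d|16:{1,2,4,8,16}  Σf=1+2+4+8+16=31
d|17:{1,17}  Σf=1+17=18
[q^18] f(1)=1,f(2)=2,f(3)=3,f(6)=6,f(9)=9,f(18)=18 ⇒ 39
q^19  k|19↦f(k): 19:19 1:1  a_19=20

24, 24, 31, 18, 39, 20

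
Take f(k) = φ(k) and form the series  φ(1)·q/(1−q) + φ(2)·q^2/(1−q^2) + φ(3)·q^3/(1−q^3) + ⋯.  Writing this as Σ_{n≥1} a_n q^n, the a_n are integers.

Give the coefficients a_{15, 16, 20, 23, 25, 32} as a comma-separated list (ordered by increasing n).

d|15:{1,3,5,15}  Σφ=1+2+4+8=15
d|16:{1,2,4,8,16}  Σφ=1+1+2+4+8=16
q^20  k|20↦φ(k): 1:1 2:1 4:2 5:4 10:4 20:8  a_20=20
[q^23] φ(23)=22,φ(1)=1 ⇒ 23
n=25: 1·25 5·5 25·1  φ→[1+4+20]=25
[q^32] φ(1)=1,φ(2)=1,φ(4)=2,φ(8)=4,φ(16)=8,φ(32)=16 ⇒ 32

15, 16, 20, 23, 25, 32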